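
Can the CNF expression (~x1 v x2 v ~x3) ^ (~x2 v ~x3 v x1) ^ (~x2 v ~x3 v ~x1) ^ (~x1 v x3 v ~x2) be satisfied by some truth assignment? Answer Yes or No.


Check all 8 possible truth assignments.
Number of satisfying assignments found: 4.
The formula is satisfiable.

Yes


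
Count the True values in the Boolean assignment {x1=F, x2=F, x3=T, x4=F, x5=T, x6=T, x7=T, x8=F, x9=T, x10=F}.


The weight is the number of variables assigned True.
True variables: x3, x5, x6, x7, x9.
Weight = 5.

5


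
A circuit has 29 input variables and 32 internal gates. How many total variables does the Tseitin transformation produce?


The Tseitin transformation introduces one auxiliary variable per gate.
Total variables = inputs + gates = 29 + 32 = 61.

61


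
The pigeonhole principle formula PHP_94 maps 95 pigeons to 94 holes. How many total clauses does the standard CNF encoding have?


The PHP encoding has two parts:
1) At-least-one-hole clauses: 95 (one per pigeon, each with 94 literals).
2) At-most-one-pigeon-per-hole clauses: 94 holes * C(95,2) = 94 * 4465 = 419710.
Total clauses = 95 + 419710 = 419805.

419805


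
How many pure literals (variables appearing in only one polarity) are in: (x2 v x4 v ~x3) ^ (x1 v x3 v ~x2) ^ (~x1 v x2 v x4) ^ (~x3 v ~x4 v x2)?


A pure literal appears in only one polarity across all clauses.
No pure literals found.
Count = 0.

0


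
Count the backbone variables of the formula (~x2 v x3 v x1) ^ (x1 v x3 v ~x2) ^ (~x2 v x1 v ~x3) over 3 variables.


Find all satisfying assignments: 6 model(s).
Check which variables have the same value in every model.
No variable is fixed across all models.
Backbone size = 0.

0


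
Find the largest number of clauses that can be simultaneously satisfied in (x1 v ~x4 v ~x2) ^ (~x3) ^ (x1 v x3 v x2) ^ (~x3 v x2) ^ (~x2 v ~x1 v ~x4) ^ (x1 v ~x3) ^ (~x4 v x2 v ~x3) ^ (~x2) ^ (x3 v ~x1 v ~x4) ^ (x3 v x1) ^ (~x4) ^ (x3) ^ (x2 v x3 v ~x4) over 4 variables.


Enumerate all 16 truth assignments.
For each, count how many of the 13 clauses are satisfied.
The formula is not fully satisfiable, so the maximum is below 13.
Maximum simultaneously satisfiable clauses = 12.

12


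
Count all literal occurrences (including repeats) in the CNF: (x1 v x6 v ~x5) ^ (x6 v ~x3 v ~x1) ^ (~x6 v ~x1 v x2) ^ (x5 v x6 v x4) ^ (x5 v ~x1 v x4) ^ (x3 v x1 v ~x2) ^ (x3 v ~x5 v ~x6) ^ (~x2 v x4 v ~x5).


Clause lengths: 3, 3, 3, 3, 3, 3, 3, 3.
Sum = 3 + 3 + 3 + 3 + 3 + 3 + 3 + 3 = 24.

24


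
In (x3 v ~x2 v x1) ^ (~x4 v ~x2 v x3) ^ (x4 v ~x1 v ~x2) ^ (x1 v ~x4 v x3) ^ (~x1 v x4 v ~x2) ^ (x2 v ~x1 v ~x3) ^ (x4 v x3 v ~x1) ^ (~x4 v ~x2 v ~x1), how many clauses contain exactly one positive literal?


A definite clause has exactly one positive literal.
Clause 1: 2 positive -> not definite
Clause 2: 1 positive -> definite
Clause 3: 1 positive -> definite
Clause 4: 2 positive -> not definite
Clause 5: 1 positive -> definite
Clause 6: 1 positive -> definite
Clause 7: 2 positive -> not definite
Clause 8: 0 positive -> not definite
Definite clause count = 4.

4


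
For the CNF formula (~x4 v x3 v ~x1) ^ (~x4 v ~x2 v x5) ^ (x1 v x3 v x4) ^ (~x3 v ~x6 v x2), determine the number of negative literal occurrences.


Scan each clause for negated literals.
Clause 1: 2 negative; Clause 2: 2 negative; Clause 3: 0 negative; Clause 4: 2 negative.
Total negative literal occurrences = 6.

6


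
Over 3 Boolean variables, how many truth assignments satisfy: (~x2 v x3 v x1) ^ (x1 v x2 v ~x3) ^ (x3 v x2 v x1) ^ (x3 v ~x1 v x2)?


Enumerate all 8 truth assignments over 3 variables.
Test each against every clause.
Satisfying assignments found: 4.

4


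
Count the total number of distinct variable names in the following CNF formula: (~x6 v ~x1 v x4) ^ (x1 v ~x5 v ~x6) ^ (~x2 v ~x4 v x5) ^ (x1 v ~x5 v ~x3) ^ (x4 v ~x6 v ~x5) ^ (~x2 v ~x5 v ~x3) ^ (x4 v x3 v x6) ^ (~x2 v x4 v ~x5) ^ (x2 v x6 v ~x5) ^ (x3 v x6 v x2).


Identify each distinct variable in the formula.
Variables found: x1, x2, x3, x4, x5, x6.
Total distinct variables = 6.

6


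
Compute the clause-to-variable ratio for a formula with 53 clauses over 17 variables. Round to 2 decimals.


Clause-to-variable ratio = clauses / variables.
53 / 17 = 3.12.

3.12


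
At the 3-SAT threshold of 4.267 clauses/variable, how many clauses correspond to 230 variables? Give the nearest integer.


The 3-SAT phase transition occurs at approximately 4.267 clauses per variable.
m = 4.267 * 230 = 981.41.
Rounded to nearest integer: 981.

981


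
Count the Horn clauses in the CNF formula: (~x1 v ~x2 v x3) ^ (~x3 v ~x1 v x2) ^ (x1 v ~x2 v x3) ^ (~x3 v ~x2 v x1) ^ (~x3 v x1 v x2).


A Horn clause has at most one positive literal.
Clause 1: 1 positive lit(s) -> Horn
Clause 2: 1 positive lit(s) -> Horn
Clause 3: 2 positive lit(s) -> not Horn
Clause 4: 1 positive lit(s) -> Horn
Clause 5: 2 positive lit(s) -> not Horn
Total Horn clauses = 3.

3


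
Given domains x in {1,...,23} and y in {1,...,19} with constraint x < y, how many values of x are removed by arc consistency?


For the constraint x < y, x needs a supporting value in y's domain.
x can be at most 18 (one less than y's maximum).
Valid x values from domain: 18 out of 23.
Pruned = 23 - 18 = 5.

5


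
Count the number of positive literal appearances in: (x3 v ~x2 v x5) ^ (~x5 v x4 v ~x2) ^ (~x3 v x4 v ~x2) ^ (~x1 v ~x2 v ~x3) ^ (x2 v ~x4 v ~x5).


Scan each clause for unnegated literals.
Clause 1: 2 positive; Clause 2: 1 positive; Clause 3: 1 positive; Clause 4: 0 positive; Clause 5: 1 positive.
Total positive literal occurrences = 5.

5


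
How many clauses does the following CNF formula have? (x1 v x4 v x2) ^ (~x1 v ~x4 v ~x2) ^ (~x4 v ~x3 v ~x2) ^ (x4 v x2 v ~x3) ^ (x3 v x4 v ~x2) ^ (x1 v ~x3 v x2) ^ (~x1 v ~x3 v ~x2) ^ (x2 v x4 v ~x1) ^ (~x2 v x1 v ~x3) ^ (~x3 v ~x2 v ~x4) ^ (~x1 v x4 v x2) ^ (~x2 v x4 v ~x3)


Each group enclosed in parentheses joined by ^ is one clause.
Counting the conjuncts: 12 clauses.

12


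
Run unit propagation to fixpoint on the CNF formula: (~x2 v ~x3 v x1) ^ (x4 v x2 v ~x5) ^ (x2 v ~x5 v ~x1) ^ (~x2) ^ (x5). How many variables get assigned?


Unit propagation repeatedly assigns the literal in any unit clause, then simplifies.
Assignments in order: x2 = F, x5 = T, x4 = T, x1 = F.
No further unit clauses remain.
Total variables assigned = 4.

4


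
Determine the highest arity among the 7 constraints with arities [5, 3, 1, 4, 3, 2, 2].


The arities are: 5, 3, 1, 4, 3, 2, 2.
Scan for the maximum value.
Maximum arity = 5.

5


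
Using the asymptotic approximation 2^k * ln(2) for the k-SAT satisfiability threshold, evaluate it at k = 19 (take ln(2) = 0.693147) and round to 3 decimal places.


Using the asymptotic formula: threshold ~ 2^k * ln(2).
2^19 = 524288.
524288 * 0.693147 = 363408.654.

363408.654


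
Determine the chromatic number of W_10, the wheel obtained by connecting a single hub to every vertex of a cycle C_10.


W_10 consists of the cycle C_10 together with a hub vertex adjacent to every cycle vertex.
The cycle C_10 needs 2 colors (even cycle -> 2).
The hub is adjacent to every cycle vertex, so it must receive a new color distinct from all of them.
Chromatic number = 2 + 1 = 3.

3


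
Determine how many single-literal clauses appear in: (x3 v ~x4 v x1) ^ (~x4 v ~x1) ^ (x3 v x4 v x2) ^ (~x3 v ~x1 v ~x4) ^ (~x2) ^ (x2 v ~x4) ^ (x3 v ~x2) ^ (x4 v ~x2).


A unit clause contains exactly one literal.
Unit clauses found: (~x2).
Count = 1.

1


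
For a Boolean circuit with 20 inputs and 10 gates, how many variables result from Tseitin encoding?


The Tseitin transformation introduces one auxiliary variable per gate.
Total variables = inputs + gates = 20 + 10 = 30.

30


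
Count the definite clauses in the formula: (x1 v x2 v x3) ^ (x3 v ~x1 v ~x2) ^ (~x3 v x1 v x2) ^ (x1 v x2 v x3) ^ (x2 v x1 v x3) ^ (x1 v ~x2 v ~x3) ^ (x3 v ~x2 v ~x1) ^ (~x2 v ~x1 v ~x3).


A definite clause has exactly one positive literal.
Clause 1: 3 positive -> not definite
Clause 2: 1 positive -> definite
Clause 3: 2 positive -> not definite
Clause 4: 3 positive -> not definite
Clause 5: 3 positive -> not definite
Clause 6: 1 positive -> definite
Clause 7: 1 positive -> definite
Clause 8: 0 positive -> not definite
Definite clause count = 3.

3


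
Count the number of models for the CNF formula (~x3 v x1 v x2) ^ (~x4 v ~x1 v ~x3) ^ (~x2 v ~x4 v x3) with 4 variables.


Enumerate all 16 truth assignments over 4 variables.
Test each against every clause.
Satisfying assignments found: 10.

10


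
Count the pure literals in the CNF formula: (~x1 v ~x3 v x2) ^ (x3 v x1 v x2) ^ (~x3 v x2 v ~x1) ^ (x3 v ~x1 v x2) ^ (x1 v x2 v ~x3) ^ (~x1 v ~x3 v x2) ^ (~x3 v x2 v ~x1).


A pure literal appears in only one polarity across all clauses.
Pure literals: x2 (positive only).
Count = 1.

1


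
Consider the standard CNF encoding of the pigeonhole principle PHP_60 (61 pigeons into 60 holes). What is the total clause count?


The PHP encoding has two parts:
1) At-least-one-hole clauses: 61 (one per pigeon, each with 60 literals).
2) At-most-one-pigeon-per-hole clauses: 60 holes * C(61,2) = 60 * 1830 = 109800.
Total clauses = 61 + 109800 = 109861.

109861


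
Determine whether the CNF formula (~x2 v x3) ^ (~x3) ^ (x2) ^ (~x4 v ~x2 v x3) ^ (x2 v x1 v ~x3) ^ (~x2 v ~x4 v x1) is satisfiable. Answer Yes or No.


Check all 16 possible truth assignments.
Number of satisfying assignments found: 0.
The formula is unsatisfiable.

No


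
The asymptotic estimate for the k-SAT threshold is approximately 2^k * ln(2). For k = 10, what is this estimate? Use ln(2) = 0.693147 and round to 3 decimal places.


Using the asymptotic formula: threshold ~ 2^k * ln(2).
2^10 = 1024.
1024 * 0.693147 = 709.783.

709.783


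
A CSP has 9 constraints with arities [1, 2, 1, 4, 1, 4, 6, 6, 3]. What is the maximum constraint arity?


The arities are: 1, 2, 1, 4, 1, 4, 6, 6, 3.
Scan for the maximum value.
Maximum arity = 6.

6


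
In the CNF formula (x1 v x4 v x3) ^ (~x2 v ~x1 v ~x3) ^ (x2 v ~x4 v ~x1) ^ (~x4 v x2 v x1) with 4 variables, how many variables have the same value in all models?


Find all satisfying assignments: 8 model(s).
Check which variables have the same value in every model.
No variable is fixed across all models.
Backbone size = 0.

0


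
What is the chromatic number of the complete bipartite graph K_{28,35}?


K_{28,35} is bipartite by definition: the two parts are independent sets, with every edge crossing between them.
Color all vertices in one part with color 1 and all vertices in the other part with color 2.
Since the graph has at least one edge, one color does not suffice.
Chromatic number = 2.

2


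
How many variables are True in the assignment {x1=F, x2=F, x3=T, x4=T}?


The weight is the number of variables assigned True.
True variables: x3, x4.
Weight = 2.

2


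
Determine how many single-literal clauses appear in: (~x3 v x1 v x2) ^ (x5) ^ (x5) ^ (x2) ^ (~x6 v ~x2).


A unit clause contains exactly one literal.
Unit clauses found: (x5), (x5), (x2).
Count = 3.

3


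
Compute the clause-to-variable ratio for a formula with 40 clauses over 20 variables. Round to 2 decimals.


Clause-to-variable ratio = clauses / variables.
40 / 20 = 2.0.

2.0


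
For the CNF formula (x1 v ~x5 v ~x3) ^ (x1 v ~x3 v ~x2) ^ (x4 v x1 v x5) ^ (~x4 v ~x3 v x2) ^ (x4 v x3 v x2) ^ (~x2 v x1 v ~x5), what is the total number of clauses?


Each group enclosed in parentheses joined by ^ is one clause.
Counting the conjuncts: 6 clauses.

6


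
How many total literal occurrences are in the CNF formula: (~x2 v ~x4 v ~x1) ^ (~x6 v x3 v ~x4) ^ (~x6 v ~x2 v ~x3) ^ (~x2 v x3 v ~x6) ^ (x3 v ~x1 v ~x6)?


Clause lengths: 3, 3, 3, 3, 3.
Sum = 3 + 3 + 3 + 3 + 3 = 15.

15


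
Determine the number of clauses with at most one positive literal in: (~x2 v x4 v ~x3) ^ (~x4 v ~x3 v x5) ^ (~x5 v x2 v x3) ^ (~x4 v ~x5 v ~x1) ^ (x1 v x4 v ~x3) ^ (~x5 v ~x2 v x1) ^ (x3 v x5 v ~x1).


A Horn clause has at most one positive literal.
Clause 1: 1 positive lit(s) -> Horn
Clause 2: 1 positive lit(s) -> Horn
Clause 3: 2 positive lit(s) -> not Horn
Clause 4: 0 positive lit(s) -> Horn
Clause 5: 2 positive lit(s) -> not Horn
Clause 6: 1 positive lit(s) -> Horn
Clause 7: 2 positive lit(s) -> not Horn
Total Horn clauses = 4.

4


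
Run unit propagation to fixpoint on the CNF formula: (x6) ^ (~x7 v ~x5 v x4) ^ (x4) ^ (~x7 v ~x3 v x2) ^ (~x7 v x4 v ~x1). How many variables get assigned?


Unit propagation repeatedly assigns the literal in any unit clause, then simplifies.
Assignments in order: x6 = T, x4 = T.
No further unit clauses remain.
Total variables assigned = 2.

2


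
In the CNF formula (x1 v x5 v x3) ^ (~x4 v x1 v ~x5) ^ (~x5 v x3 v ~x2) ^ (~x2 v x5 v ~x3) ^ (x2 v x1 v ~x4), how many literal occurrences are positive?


Scan each clause for unnegated literals.
Clause 1: 3 positive; Clause 2: 1 positive; Clause 3: 1 positive; Clause 4: 1 positive; Clause 5: 2 positive.
Total positive literal occurrences = 8.

8


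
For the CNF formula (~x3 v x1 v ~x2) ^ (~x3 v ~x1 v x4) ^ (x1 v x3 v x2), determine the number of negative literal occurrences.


Scan each clause for negated literals.
Clause 1: 2 negative; Clause 2: 2 negative; Clause 3: 0 negative.
Total negative literal occurrences = 4.

4


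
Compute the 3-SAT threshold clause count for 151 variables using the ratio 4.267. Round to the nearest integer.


The 3-SAT phase transition occurs at approximately 4.267 clauses per variable.
m = 4.267 * 151 = 644.317.
Rounded to nearest integer: 644.

644


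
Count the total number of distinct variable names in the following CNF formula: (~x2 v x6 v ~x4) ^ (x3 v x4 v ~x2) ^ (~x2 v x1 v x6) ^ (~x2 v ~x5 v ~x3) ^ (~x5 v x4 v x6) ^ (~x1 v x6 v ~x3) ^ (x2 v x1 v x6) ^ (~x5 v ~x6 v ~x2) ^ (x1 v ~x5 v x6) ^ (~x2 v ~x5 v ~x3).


Identify each distinct variable in the formula.
Variables found: x1, x2, x3, x4, x5, x6.
Total distinct variables = 6.

6


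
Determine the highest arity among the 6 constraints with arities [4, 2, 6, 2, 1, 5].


The arities are: 4, 2, 6, 2, 1, 5.
Scan for the maximum value.
Maximum arity = 6.

6


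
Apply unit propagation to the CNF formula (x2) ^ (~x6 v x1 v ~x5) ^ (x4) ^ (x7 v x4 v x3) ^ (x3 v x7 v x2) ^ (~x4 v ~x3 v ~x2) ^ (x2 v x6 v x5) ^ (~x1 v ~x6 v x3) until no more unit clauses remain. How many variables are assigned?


Unit propagation repeatedly assigns the literal in any unit clause, then simplifies.
Assignments in order: x2 = T, x4 = T, x3 = F.
No further unit clauses remain.
Total variables assigned = 3.

3


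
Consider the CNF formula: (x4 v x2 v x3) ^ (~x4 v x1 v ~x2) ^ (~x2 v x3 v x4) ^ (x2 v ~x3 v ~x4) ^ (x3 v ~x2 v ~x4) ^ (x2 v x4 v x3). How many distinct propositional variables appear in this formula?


Identify each distinct variable in the formula.
Variables found: x1, x2, x3, x4.
Total distinct variables = 4.

4


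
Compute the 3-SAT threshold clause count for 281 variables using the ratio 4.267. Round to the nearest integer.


The 3-SAT phase transition occurs at approximately 4.267 clauses per variable.
m = 4.267 * 281 = 1199.027.
Rounded to nearest integer: 1199.

1199


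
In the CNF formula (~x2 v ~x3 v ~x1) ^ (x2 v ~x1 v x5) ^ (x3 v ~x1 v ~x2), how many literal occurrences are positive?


Scan each clause for unnegated literals.
Clause 1: 0 positive; Clause 2: 2 positive; Clause 3: 1 positive.
Total positive literal occurrences = 3.

3


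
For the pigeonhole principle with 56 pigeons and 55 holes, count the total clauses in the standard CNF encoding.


The PHP encoding has two parts:
1) At-least-one-hole clauses: 56 (one per pigeon, each with 55 literals).
2) At-most-one-pigeon-per-hole clauses: 55 holes * C(56,2) = 55 * 1540 = 84700.
Total clauses = 56 + 84700 = 84756.

84756


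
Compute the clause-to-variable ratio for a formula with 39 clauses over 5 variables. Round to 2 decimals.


Clause-to-variable ratio = clauses / variables.
39 / 5 = 7.8.

7.8


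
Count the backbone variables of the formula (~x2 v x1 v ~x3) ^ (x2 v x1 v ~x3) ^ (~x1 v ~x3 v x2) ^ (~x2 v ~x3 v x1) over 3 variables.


Find all satisfying assignments: 5 model(s).
Check which variables have the same value in every model.
No variable is fixed across all models.
Backbone size = 0.

0


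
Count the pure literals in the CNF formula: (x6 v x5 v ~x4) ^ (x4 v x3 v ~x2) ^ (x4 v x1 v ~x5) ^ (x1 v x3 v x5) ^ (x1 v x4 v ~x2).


A pure literal appears in only one polarity across all clauses.
Pure literals: x1 (positive only), x2 (negative only), x3 (positive only), x6 (positive only).
Count = 4.

4


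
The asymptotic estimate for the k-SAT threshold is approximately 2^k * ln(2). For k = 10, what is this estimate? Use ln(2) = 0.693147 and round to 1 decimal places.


Using the asymptotic formula: threshold ~ 2^k * ln(2).
2^10 = 1024.
1024 * 0.693147 = 709.8.

709.8


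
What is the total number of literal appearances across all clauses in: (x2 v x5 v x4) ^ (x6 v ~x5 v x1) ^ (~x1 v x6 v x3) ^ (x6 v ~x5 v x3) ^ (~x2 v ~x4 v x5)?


Clause lengths: 3, 3, 3, 3, 3.
Sum = 3 + 3 + 3 + 3 + 3 = 15.

15


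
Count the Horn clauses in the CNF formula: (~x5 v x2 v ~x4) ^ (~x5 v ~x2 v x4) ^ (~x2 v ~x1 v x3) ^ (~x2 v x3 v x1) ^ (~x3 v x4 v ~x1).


A Horn clause has at most one positive literal.
Clause 1: 1 positive lit(s) -> Horn
Clause 2: 1 positive lit(s) -> Horn
Clause 3: 1 positive lit(s) -> Horn
Clause 4: 2 positive lit(s) -> not Horn
Clause 5: 1 positive lit(s) -> Horn
Total Horn clauses = 4.

4


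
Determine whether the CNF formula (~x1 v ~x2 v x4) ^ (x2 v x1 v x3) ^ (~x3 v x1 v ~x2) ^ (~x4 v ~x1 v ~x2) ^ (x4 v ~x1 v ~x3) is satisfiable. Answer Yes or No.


Check all 16 possible truth assignments.
Number of satisfying assignments found: 7.
The formula is satisfiable.

Yes


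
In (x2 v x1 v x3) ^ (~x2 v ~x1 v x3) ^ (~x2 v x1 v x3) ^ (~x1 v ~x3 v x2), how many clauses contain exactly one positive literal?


A definite clause has exactly one positive literal.
Clause 1: 3 positive -> not definite
Clause 2: 1 positive -> definite
Clause 3: 2 positive -> not definite
Clause 4: 1 positive -> definite
Definite clause count = 2.

2


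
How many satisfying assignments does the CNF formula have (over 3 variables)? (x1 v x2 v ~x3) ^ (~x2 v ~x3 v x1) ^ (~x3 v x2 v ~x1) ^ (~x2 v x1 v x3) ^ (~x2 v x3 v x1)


Enumerate all 8 truth assignments over 3 variables.
Test each against every clause.
Satisfying assignments found: 4.

4


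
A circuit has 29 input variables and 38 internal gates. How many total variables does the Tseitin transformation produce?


The Tseitin transformation introduces one auxiliary variable per gate.
Total variables = inputs + gates = 29 + 38 = 67.

67


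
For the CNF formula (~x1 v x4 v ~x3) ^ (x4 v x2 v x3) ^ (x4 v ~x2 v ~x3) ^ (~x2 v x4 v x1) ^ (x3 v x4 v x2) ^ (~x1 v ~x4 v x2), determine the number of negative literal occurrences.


Scan each clause for negated literals.
Clause 1: 2 negative; Clause 2: 0 negative; Clause 3: 2 negative; Clause 4: 1 negative; Clause 5: 0 negative; Clause 6: 2 negative.
Total negative literal occurrences = 7.

7


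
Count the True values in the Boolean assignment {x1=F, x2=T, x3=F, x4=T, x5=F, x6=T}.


The weight is the number of variables assigned True.
True variables: x2, x4, x6.
Weight = 3.

3


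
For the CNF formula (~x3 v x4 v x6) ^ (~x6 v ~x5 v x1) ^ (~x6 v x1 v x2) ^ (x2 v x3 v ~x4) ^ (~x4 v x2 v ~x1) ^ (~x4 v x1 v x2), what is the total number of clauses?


Each group enclosed in parentheses joined by ^ is one clause.
Counting the conjuncts: 6 clauses.

6


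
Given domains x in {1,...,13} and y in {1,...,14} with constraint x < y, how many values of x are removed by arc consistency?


For the constraint x < y, x needs a supporting value in y's domain.
x can be at most 13 (one less than y's maximum).
Valid x values from domain: 13 out of 13.
Pruned = 13 - 13 = 0.

0


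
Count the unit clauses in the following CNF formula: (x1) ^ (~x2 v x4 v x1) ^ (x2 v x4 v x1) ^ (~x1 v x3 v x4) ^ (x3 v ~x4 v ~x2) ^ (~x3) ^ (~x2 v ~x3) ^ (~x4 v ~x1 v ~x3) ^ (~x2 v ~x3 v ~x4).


A unit clause contains exactly one literal.
Unit clauses found: (x1), (~x3).
Count = 2.

2


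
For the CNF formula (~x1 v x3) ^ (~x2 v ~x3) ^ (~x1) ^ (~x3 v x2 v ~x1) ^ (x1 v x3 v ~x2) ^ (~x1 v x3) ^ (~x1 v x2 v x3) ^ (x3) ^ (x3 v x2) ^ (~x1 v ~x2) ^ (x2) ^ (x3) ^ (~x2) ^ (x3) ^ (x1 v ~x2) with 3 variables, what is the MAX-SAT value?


Enumerate all 8 truth assignments.
For each, count how many of the 15 clauses are satisfied.
The formula is not fully satisfiable, so the maximum is below 15.
Maximum simultaneously satisfiable clauses = 14.

14


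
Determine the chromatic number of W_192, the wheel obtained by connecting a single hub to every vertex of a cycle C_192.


W_192 consists of the cycle C_192 together with a hub vertex adjacent to every cycle vertex.
The cycle C_192 needs 2 colors (even cycle -> 2).
The hub is adjacent to every cycle vertex, so it must receive a new color distinct from all of them.
Chromatic number = 2 + 1 = 3.

3


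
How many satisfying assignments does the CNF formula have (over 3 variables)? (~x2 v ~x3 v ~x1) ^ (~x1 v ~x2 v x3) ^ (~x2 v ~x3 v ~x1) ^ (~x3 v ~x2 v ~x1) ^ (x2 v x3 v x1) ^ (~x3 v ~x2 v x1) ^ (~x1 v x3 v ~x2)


Enumerate all 8 truth assignments over 3 variables.
Test each against every clause.
Satisfying assignments found: 4.

4


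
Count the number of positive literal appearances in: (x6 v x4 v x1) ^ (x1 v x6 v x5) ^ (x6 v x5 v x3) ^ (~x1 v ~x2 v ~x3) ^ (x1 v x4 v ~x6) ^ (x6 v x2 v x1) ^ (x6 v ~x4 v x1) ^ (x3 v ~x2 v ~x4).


Scan each clause for unnegated literals.
Clause 1: 3 positive; Clause 2: 3 positive; Clause 3: 3 positive; Clause 4: 0 positive; Clause 5: 2 positive; Clause 6: 3 positive; Clause 7: 2 positive; Clause 8: 1 positive.
Total positive literal occurrences = 17.

17


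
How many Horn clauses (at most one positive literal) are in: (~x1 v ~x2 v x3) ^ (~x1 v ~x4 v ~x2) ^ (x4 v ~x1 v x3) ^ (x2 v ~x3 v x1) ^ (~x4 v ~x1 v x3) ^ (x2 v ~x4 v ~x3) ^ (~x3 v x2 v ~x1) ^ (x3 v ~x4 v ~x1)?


A Horn clause has at most one positive literal.
Clause 1: 1 positive lit(s) -> Horn
Clause 2: 0 positive lit(s) -> Horn
Clause 3: 2 positive lit(s) -> not Horn
Clause 4: 2 positive lit(s) -> not Horn
Clause 5: 1 positive lit(s) -> Horn
Clause 6: 1 positive lit(s) -> Horn
Clause 7: 1 positive lit(s) -> Horn
Clause 8: 1 positive lit(s) -> Horn
Total Horn clauses = 6.

6


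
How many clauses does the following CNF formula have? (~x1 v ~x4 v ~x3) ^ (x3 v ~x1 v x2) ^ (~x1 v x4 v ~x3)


Each group enclosed in parentheses joined by ^ is one clause.
Counting the conjuncts: 3 clauses.

3


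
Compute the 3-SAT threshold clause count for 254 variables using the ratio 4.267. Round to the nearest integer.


The 3-SAT phase transition occurs at approximately 4.267 clauses per variable.
m = 4.267 * 254 = 1083.818.
Rounded to nearest integer: 1084.

1084


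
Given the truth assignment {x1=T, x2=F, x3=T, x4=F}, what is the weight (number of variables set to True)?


The weight is the number of variables assigned True.
True variables: x1, x3.
Weight = 2.

2


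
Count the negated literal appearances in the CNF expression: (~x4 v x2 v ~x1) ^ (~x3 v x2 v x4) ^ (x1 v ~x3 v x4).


Scan each clause for negated literals.
Clause 1: 2 negative; Clause 2: 1 negative; Clause 3: 1 negative.
Total negative literal occurrences = 4.

4


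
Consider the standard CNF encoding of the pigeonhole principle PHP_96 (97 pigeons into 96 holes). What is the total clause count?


The PHP encoding has two parts:
1) At-least-one-hole clauses: 97 (one per pigeon, each with 96 literals).
2) At-most-one-pigeon-per-hole clauses: 96 holes * C(97,2) = 96 * 4656 = 446976.
Total clauses = 97 + 446976 = 447073.

447073


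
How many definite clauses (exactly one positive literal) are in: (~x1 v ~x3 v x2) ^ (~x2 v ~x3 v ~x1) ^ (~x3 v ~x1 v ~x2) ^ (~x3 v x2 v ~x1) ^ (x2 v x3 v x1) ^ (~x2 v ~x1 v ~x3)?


A definite clause has exactly one positive literal.
Clause 1: 1 positive -> definite
Clause 2: 0 positive -> not definite
Clause 3: 0 positive -> not definite
Clause 4: 1 positive -> definite
Clause 5: 3 positive -> not definite
Clause 6: 0 positive -> not definite
Definite clause count = 2.

2


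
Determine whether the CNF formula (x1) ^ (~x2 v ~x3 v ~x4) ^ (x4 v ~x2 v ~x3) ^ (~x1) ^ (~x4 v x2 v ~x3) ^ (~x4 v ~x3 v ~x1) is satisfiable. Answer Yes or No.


Check all 16 possible truth assignments.
Number of satisfying assignments found: 0.
The formula is unsatisfiable.

No


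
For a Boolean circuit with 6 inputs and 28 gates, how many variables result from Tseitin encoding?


The Tseitin transformation introduces one auxiliary variable per gate.
Total variables = inputs + gates = 6 + 28 = 34.

34


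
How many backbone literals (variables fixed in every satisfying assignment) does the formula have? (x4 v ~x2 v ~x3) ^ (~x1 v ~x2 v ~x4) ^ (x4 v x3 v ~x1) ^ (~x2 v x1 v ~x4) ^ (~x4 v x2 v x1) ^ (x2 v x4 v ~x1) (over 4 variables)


Find all satisfying assignments: 5 model(s).
Check which variables have the same value in every model.
No variable is fixed across all models.
Backbone size = 0.

0


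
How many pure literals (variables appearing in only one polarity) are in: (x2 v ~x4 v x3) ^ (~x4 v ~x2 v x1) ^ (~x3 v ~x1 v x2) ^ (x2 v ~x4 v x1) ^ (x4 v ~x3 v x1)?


A pure literal appears in only one polarity across all clauses.
No pure literals found.
Count = 0.

0


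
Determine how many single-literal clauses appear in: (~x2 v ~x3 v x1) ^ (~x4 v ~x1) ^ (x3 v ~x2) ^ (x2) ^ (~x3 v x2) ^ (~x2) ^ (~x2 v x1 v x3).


A unit clause contains exactly one literal.
Unit clauses found: (x2), (~x2).
Count = 2.

2


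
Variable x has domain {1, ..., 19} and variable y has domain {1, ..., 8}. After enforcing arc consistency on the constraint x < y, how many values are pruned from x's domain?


For the constraint x < y, x needs a supporting value in y's domain.
x can be at most 7 (one less than y's maximum).
Valid x values from domain: 7 out of 19.
Pruned = 19 - 7 = 12.

12


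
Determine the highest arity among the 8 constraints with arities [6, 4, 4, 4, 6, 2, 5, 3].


The arities are: 6, 4, 4, 4, 6, 2, 5, 3.
Scan for the maximum value.
Maximum arity = 6.

6


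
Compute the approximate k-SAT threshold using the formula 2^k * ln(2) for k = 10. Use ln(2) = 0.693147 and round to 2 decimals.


Using the asymptotic formula: threshold ~ 2^k * ln(2).
2^10 = 1024.
1024 * 0.693147 = 709.78.

709.78


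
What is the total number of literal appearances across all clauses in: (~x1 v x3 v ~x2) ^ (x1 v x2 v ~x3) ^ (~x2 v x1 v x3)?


Clause lengths: 3, 3, 3.
Sum = 3 + 3 + 3 = 9.

9


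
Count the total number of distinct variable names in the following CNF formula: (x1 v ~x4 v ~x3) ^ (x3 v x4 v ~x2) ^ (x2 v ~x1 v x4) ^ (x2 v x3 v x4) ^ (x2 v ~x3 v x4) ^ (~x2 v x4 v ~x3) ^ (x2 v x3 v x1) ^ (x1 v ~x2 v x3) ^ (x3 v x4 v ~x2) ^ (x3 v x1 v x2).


Identify each distinct variable in the formula.
Variables found: x1, x2, x3, x4.
Total distinct variables = 4.

4


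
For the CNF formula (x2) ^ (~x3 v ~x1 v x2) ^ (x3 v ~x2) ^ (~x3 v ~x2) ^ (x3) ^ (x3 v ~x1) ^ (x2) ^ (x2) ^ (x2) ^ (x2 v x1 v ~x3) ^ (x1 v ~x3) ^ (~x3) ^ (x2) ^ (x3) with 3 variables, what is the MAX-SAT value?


Enumerate all 8 truth assignments.
For each, count how many of the 14 clauses are satisfied.
The formula is not fully satisfiable, so the maximum is below 14.
Maximum simultaneously satisfiable clauses = 12.

12


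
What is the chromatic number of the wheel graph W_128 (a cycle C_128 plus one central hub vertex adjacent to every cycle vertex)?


W_128 consists of the cycle C_128 together with a hub vertex adjacent to every cycle vertex.
The cycle C_128 needs 2 colors (even cycle -> 2).
The hub is adjacent to every cycle vertex, so it must receive a new color distinct from all of them.
Chromatic number = 2 + 1 = 3.

3


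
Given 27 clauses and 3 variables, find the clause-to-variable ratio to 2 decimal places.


Clause-to-variable ratio = clauses / variables.
27 / 3 = 9.0.

9.0


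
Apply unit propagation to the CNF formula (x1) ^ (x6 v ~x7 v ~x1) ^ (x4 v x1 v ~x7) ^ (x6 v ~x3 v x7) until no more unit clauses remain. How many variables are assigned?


Unit propagation repeatedly assigns the literal in any unit clause, then simplifies.
Assignments in order: x1 = T.
No further unit clauses remain.
Total variables assigned = 1.

1


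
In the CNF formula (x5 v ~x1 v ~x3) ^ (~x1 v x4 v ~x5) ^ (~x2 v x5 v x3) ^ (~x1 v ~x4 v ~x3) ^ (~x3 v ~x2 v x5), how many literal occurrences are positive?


Scan each clause for unnegated literals.
Clause 1: 1 positive; Clause 2: 1 positive; Clause 3: 2 positive; Clause 4: 0 positive; Clause 5: 1 positive.
Total positive literal occurrences = 5.

5


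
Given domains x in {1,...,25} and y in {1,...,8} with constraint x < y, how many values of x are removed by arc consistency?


For the constraint x < y, x needs a supporting value in y's domain.
x can be at most 7 (one less than y's maximum).
Valid x values from domain: 7 out of 25.
Pruned = 25 - 7 = 18.

18


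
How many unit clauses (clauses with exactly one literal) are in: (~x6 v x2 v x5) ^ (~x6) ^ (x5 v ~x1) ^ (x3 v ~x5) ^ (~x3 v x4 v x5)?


A unit clause contains exactly one literal.
Unit clauses found: (~x6).
Count = 1.

1


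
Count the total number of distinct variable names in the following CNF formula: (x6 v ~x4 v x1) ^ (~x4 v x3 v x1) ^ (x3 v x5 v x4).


Identify each distinct variable in the formula.
Variables found: x1, x3, x4, x5, x6.
Total distinct variables = 5.

5


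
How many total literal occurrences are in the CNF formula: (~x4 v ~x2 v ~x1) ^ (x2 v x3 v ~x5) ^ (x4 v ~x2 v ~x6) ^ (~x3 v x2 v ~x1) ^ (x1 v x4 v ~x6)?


Clause lengths: 3, 3, 3, 3, 3.
Sum = 3 + 3 + 3 + 3 + 3 = 15.

15


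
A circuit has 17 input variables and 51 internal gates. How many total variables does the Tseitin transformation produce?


The Tseitin transformation introduces one auxiliary variable per gate.
Total variables = inputs + gates = 17 + 51 = 68.

68


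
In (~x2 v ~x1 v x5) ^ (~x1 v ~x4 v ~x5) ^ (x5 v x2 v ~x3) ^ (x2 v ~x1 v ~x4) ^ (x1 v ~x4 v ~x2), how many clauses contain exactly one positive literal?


A definite clause has exactly one positive literal.
Clause 1: 1 positive -> definite
Clause 2: 0 positive -> not definite
Clause 3: 2 positive -> not definite
Clause 4: 1 positive -> definite
Clause 5: 1 positive -> definite
Definite clause count = 3.

3


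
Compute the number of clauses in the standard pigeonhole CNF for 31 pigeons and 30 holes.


The PHP encoding has two parts:
1) At-least-one-hole clauses: 31 (one per pigeon, each with 30 literals).
2) At-most-one-pigeon-per-hole clauses: 30 holes * C(31,2) = 30 * 465 = 13950.
Total clauses = 31 + 13950 = 13981.

13981


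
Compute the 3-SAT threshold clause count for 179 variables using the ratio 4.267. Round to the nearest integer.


The 3-SAT phase transition occurs at approximately 4.267 clauses per variable.
m = 4.267 * 179 = 763.793.
Rounded to nearest integer: 764.

764


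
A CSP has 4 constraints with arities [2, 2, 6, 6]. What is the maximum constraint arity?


The arities are: 2, 2, 6, 6.
Scan for the maximum value.
Maximum arity = 6.

6


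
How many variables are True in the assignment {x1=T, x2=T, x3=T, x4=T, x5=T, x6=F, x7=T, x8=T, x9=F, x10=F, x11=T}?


The weight is the number of variables assigned True.
True variables: x1, x2, x3, x4, x5, x7, x8, x11.
Weight = 8.

8


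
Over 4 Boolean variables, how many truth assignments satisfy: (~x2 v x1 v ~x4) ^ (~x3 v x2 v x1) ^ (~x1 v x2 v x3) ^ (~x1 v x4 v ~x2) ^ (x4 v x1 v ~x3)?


Enumerate all 16 truth assignments over 4 variables.
Test each against every clause.
Satisfying assignments found: 7.

7


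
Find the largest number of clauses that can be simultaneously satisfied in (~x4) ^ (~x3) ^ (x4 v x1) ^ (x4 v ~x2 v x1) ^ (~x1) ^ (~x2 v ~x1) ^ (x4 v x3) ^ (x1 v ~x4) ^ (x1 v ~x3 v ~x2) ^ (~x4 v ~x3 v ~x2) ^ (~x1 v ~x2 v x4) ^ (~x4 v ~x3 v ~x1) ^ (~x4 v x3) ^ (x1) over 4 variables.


Enumerate all 16 truth assignments.
For each, count how many of the 14 clauses are satisfied.
The formula is not fully satisfiable, so the maximum is below 14.
Maximum simultaneously satisfiable clauses = 12.

12


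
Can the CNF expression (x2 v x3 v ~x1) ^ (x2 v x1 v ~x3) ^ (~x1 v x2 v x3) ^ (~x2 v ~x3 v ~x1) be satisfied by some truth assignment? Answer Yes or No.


Check all 8 possible truth assignments.
Number of satisfying assignments found: 5.
The formula is satisfiable.

Yes


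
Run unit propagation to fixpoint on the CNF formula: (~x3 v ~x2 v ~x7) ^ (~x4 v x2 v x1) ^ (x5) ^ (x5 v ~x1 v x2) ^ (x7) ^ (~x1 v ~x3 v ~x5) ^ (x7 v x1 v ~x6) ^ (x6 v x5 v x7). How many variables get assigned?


Unit propagation repeatedly assigns the literal in any unit clause, then simplifies.
Assignments in order: x5 = T, x7 = T.
No further unit clauses remain.
Total variables assigned = 2.

2


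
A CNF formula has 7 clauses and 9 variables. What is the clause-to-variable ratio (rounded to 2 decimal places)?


Clause-to-variable ratio = clauses / variables.
7 / 9 = 0.78.

0.78


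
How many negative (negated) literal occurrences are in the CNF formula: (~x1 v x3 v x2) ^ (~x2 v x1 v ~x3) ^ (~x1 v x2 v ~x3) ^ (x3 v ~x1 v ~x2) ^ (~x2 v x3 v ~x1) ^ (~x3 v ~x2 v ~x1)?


Scan each clause for negated literals.
Clause 1: 1 negative; Clause 2: 2 negative; Clause 3: 2 negative; Clause 4: 2 negative; Clause 5: 2 negative; Clause 6: 3 negative.
Total negative literal occurrences = 12.

12


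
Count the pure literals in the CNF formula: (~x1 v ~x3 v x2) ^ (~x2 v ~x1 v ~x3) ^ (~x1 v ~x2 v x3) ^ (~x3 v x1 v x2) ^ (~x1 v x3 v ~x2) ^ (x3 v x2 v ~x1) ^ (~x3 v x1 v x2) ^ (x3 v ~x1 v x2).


A pure literal appears in only one polarity across all clauses.
No pure literals found.
Count = 0.

0


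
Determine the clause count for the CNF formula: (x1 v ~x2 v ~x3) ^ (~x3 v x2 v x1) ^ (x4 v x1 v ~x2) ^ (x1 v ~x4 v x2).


Each group enclosed in parentheses joined by ^ is one clause.
Counting the conjuncts: 4 clauses.

4


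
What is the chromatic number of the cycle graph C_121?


An odd cycle cannot be 2-colored: alternating two colors around the cycle returns to the start with a conflict.
Since 121 is odd, three colors are required (and three suffice).
Chromatic number = 3.

3


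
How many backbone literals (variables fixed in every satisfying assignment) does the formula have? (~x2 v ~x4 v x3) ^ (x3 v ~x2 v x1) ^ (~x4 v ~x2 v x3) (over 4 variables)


Find all satisfying assignments: 13 model(s).
Check which variables have the same value in every model.
No variable is fixed across all models.
Backbone size = 0.

0


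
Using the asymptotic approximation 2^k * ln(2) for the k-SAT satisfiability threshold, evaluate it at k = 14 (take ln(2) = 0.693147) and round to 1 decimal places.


Using the asymptotic formula: threshold ~ 2^k * ln(2).
2^14 = 16384.
16384 * 0.693147 = 11356.5.

11356.5


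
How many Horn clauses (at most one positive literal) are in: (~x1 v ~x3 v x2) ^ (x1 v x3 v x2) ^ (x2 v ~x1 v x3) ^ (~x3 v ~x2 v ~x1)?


A Horn clause has at most one positive literal.
Clause 1: 1 positive lit(s) -> Horn
Clause 2: 3 positive lit(s) -> not Horn
Clause 3: 2 positive lit(s) -> not Horn
Clause 4: 0 positive lit(s) -> Horn
Total Horn clauses = 2.

2


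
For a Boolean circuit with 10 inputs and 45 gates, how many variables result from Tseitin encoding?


The Tseitin transformation introduces one auxiliary variable per gate.
Total variables = inputs + gates = 10 + 45 = 55.

55


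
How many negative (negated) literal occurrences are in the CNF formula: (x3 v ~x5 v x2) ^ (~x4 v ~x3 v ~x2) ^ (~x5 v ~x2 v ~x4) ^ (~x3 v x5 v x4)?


Scan each clause for negated literals.
Clause 1: 1 negative; Clause 2: 3 negative; Clause 3: 3 negative; Clause 4: 1 negative.
Total negative literal occurrences = 8.

8


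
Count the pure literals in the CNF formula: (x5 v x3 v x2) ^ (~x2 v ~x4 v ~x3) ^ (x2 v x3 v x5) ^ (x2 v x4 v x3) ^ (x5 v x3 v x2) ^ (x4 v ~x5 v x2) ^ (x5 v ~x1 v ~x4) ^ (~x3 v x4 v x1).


A pure literal appears in only one polarity across all clauses.
No pure literals found.
Count = 0.

0


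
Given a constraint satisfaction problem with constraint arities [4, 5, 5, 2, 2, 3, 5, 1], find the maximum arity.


The arities are: 4, 5, 5, 2, 2, 3, 5, 1.
Scan for the maximum value.
Maximum arity = 5.

5


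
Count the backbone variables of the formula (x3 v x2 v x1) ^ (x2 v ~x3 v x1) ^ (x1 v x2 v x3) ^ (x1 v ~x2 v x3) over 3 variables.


Find all satisfying assignments: 5 model(s).
Check which variables have the same value in every model.
No variable is fixed across all models.
Backbone size = 0.

0


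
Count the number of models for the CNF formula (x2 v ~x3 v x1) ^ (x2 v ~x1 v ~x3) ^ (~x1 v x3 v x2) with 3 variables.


Enumerate all 8 truth assignments over 3 variables.
Test each against every clause.
Satisfying assignments found: 5.

5


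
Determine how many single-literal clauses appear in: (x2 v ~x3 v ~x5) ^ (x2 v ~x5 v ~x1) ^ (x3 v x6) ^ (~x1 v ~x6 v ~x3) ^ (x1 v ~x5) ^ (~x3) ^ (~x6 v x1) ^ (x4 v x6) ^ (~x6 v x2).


A unit clause contains exactly one literal.
Unit clauses found: (~x3).
Count = 1.

1


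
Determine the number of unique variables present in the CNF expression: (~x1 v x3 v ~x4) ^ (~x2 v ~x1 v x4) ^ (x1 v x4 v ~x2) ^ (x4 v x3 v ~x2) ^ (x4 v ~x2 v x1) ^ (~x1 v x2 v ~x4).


Identify each distinct variable in the formula.
Variables found: x1, x2, x3, x4.
Total distinct variables = 4.

4


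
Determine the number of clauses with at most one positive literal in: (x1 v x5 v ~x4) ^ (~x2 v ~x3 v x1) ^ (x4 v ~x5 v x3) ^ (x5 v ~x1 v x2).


A Horn clause has at most one positive literal.
Clause 1: 2 positive lit(s) -> not Horn
Clause 2: 1 positive lit(s) -> Horn
Clause 3: 2 positive lit(s) -> not Horn
Clause 4: 2 positive lit(s) -> not Horn
Total Horn clauses = 1.

1


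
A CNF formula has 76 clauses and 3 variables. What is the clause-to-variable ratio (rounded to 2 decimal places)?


Clause-to-variable ratio = clauses / variables.
76 / 3 = 25.33.

25.33


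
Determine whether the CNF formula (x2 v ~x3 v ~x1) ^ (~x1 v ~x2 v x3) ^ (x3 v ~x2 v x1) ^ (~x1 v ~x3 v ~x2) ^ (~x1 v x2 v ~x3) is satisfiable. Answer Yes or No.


Check all 8 possible truth assignments.
Number of satisfying assignments found: 4.
The formula is satisfiable.

Yes


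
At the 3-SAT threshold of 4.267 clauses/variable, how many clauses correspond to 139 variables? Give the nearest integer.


The 3-SAT phase transition occurs at approximately 4.267 clauses per variable.
m = 4.267 * 139 = 593.113.
Rounded to nearest integer: 593.

593


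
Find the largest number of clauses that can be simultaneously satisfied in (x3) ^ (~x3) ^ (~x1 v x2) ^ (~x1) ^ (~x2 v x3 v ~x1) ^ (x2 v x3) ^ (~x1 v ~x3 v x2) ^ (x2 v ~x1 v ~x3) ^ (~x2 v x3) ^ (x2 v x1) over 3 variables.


Enumerate all 8 truth assignments.
For each, count how many of the 10 clauses are satisfied.
The formula is not fully satisfiable, so the maximum is below 10.
Maximum simultaneously satisfiable clauses = 9.

9


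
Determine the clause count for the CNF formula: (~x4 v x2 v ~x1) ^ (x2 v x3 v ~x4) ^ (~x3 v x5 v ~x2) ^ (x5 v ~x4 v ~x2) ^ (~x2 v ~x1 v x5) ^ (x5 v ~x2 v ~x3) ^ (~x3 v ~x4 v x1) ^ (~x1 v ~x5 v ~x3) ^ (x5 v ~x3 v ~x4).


Each group enclosed in parentheses joined by ^ is one clause.
Counting the conjuncts: 9 clauses.

9


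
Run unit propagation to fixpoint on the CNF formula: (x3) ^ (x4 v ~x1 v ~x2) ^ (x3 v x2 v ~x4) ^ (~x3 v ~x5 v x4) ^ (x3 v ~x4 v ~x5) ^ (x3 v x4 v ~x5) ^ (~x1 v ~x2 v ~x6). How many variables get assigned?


Unit propagation repeatedly assigns the literal in any unit clause, then simplifies.
Assignments in order: x3 = T.
No further unit clauses remain.
Total variables assigned = 1.

1
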